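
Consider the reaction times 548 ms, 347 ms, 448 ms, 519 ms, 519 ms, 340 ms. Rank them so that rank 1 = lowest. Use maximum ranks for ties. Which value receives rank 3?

448

Sorted (ascending): 340, 347, 448, 519, 519, 548
The 2 values of 519 occupy positions 4–5 → each gets rank 5.
Rank 3 → value 448.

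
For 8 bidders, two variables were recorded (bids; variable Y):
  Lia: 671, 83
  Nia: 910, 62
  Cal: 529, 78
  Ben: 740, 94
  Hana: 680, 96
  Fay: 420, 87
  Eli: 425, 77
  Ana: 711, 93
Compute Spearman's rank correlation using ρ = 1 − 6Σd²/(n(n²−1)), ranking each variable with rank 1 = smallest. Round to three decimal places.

0.119

Ranks of variable 1: 4, 8, 3, 7, 5, 1, 2, 6
Ranks of variable 2: 4, 1, 3, 7, 8, 5, 2, 6
d = r₁ − r₂: 0, 7, 0, 0, -3, -4, 0, 0
d²: 0, 49, 0, 0, 9, 16, 0, 0; Σd² = 74
ρ = 1 − 6·74/(8·63) = 1 − 444/504 = 0.119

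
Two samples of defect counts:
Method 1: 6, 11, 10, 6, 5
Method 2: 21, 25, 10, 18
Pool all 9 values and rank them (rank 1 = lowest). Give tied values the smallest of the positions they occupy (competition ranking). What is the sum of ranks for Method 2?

Sorted (ascending): 5, 6, 6, 10, 10, 11, 18, 21, 25
The 2 values of 6 occupy positions 2–3 → each gets rank 2.
The 2 values of 10 occupy positions 4–5 → each gets rank 4.
Method 2 values → pooled ranks: 21→8, 25→9, 10→4, 18→7
Rank sum = 8 + 9 + 4 + 7 = 28

28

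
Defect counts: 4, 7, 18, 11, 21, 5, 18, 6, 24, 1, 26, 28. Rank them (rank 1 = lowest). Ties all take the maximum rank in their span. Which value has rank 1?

1

Sorted (ascending): 1, 4, 5, 6, 7, 11, 18, 18, 21, 24, 26, 28
The 2 values of 18 occupy positions 7–8 → each gets rank 8.
Rank 1 → value 1.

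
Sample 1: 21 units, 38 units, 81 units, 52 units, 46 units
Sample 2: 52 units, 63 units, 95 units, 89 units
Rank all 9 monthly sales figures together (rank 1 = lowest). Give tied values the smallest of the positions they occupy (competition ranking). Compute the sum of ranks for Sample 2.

Sorted (ascending): 21, 38, 46, 52, 52, 63, 81, 89, 95
The 2 values of 52 occupy positions 4–5 → each gets rank 4.
Sample 2 values → pooled ranks: 52→4, 63→6, 95→9, 89→8
Rank sum = 4 + 6 + 9 + 8 = 27

27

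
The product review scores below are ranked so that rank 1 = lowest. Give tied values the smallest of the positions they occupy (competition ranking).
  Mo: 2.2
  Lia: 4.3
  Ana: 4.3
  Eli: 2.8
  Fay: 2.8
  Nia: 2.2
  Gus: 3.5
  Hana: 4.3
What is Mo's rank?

1

Sorted (ascending): 2.2, 2.2, 2.8, 2.8, 3.5, 4.3, 4.3, 4.3
The 2 values of 2.2 occupy positions 1–2 → each gets rank 1.
The 2 values of 2.8 occupy positions 3–4 → each gets rank 3.
The 3 values of 4.3 occupy positions 6–8 → each gets rank 6.
Mo has value 2.2 → rank 1.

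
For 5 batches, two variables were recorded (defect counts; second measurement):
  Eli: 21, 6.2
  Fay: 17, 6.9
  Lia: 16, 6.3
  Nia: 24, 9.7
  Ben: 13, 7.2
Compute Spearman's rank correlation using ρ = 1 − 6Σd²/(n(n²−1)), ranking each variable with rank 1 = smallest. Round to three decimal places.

0.100

Ranks of variable 1: 4, 3, 2, 5, 1
Ranks of variable 2: 1, 3, 2, 5, 4
d = r₁ − r₂: 3, 0, 0, 0, -3
d²: 9, 0, 0, 0, 9; Σd² = 18
ρ = 1 − 6·18/(5·24) = 1 − 108/120 = 0.100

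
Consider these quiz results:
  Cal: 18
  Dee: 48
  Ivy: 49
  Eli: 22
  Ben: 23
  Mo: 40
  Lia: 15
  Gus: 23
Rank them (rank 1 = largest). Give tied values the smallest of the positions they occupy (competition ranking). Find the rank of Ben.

4

Sorted (descending): 49, 48, 40, 23, 23, 22, 18, 15
The 2 values of 23 occupy positions 4–5 → each gets rank 4.
Ben has value 23 → rank 4.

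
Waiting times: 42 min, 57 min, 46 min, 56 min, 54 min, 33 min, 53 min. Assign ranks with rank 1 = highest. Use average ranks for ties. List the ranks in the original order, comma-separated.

6, 1, 5, 2, 3, 7, 4

Sorted (descending): 57, 56, 54, 53, 46, 42, 33
No ties — each value takes its position as its rank.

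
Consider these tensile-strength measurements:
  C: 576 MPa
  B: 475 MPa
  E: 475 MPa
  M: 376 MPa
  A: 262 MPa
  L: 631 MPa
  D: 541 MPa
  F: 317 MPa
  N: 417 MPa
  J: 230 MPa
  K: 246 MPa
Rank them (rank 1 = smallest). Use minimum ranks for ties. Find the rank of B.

Sorted (ascending): 230, 246, 262, 317, 376, 417, 475, 475, 541, 576, 631
The 2 values of 475 occupy positions 7–8 → each gets rank 7.
B has value 475 MPa → rank 7.

7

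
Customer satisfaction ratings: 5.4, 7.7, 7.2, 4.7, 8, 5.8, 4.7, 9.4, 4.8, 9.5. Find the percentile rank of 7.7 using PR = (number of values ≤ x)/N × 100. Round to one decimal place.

70.0

N = 10.
Strictly below 7.7: 6. Equal to 7.7: 1.
PR = 7/10 × 100 = 70.0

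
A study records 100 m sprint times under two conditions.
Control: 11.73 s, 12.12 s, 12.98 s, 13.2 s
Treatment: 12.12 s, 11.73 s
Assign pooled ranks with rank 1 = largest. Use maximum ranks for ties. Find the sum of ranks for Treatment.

Sorted (descending): 13.2, 12.98, 12.12, 12.12, 11.73, 11.73
The 2 values of 12.12 occupy positions 3–4 → each gets rank 4.
The 2 values of 11.73 occupy positions 5–6 → each gets rank 6.
Treatment values → pooled ranks: 12.12→4, 11.73→6
Rank sum = 4 + 6 = 10

10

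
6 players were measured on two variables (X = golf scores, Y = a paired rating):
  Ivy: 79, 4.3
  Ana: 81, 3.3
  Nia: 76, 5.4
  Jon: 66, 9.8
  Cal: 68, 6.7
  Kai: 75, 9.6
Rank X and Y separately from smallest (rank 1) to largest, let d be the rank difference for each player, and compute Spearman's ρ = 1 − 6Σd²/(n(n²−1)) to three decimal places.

Ranks of variable 1: 5, 6, 4, 1, 2, 3
Ranks of variable 2: 2, 1, 3, 6, 4, 5
d = r₁ − r₂: 3, 5, 1, -5, -2, -2
d²: 9, 25, 1, 25, 4, 4; Σd² = 68
ρ = 1 − 6·68/(6·35) = 1 − 408/210 = -0.943

-0.943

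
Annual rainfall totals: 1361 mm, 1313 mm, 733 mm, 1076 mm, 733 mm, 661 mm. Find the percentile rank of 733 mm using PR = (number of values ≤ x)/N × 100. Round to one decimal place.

50.0

N = 6.
Strictly below 733: 1. Equal to 733: 2.
PR = 3/6 × 100 = 50.0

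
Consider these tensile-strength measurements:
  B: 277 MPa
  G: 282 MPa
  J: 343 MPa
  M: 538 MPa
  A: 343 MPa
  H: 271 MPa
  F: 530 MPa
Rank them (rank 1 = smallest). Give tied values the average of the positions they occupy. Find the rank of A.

Sorted (ascending): 271, 277, 282, 343, 343, 530, 538
The 2 values of 343 occupy positions 4–5 → average rank (4+5)/2 = 4.5.
A has value 343 MPa → rank 4.5.

4.5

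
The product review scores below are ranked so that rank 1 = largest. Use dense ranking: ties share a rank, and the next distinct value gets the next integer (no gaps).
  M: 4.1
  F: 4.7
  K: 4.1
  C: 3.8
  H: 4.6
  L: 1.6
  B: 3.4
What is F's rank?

1

Sorted (descending): 4.7, 4.6, 4.1, 4.1, 3.8, 3.4, 1.6
The 2 values of 4.1 share dense rank 3.
Remaining distinct values take the next consecutive integers.
F has value 4.7 → rank 1.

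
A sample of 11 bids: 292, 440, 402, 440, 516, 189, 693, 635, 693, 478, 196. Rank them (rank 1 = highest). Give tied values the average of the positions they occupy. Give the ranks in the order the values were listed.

9, 6.5, 8, 6.5, 4, 11, 1.5, 3, 1.5, 5, 10

Sorted (descending): 693, 693, 635, 516, 478, 440, 440, 402, 292, 196, 189
The 2 values of 693 occupy positions 1–2 → average rank (1+2)/2 = 1.5.
The 2 values of 440 occupy positions 6–7 → average rank (6+7)/2 = 6.5.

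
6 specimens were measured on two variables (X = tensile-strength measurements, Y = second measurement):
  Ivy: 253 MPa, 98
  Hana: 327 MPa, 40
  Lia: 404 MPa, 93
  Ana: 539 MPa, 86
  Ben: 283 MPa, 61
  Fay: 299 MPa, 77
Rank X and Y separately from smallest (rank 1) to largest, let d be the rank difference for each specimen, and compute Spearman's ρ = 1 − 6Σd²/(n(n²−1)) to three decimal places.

Ranks of variable 1: 1, 4, 5, 6, 2, 3
Ranks of variable 2: 6, 1, 5, 4, 2, 3
d = r₁ − r₂: -5, 3, 0, 2, 0, 0
d²: 25, 9, 0, 4, 0, 0; Σd² = 38
ρ = 1 − 6·38/(6·35) = 1 − 228/210 = -0.086

-0.086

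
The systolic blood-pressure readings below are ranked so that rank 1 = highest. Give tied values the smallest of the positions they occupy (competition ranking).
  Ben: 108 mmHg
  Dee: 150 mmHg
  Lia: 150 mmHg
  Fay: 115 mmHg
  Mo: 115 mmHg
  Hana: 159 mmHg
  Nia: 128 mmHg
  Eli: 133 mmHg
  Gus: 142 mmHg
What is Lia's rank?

2

Sorted (descending): 159, 150, 150, 142, 133, 128, 115, 115, 108
The 2 values of 150 occupy positions 2–3 → each gets rank 2.
The 2 values of 115 occupy positions 7–8 → each gets rank 7.
Lia has value 150 mmHg → rank 2.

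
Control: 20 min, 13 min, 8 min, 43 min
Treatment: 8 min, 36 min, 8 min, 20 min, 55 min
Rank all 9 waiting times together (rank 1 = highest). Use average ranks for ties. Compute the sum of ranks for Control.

20.5

Sorted (descending): 55, 43, 36, 20, 20, 13, 8, 8, 8
The 2 values of 20 occupy positions 4–5 → average rank (4+5)/2 = 4.5.
The 3 values of 8 occupy positions 7–9 → average rank 8.
Control values → pooled ranks: 20→4.5, 13→6, 8→8, 43→2
Rank sum = 4.5 + 6 + 8 + 2 = 20.5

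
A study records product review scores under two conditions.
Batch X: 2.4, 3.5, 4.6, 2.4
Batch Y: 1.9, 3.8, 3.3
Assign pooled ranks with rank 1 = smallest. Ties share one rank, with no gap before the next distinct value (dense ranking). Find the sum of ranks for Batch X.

Sorted (ascending): 1.9, 2.4, 2.4, 3.3, 3.5, 3.8, 4.6
The 2 values of 2.4 share dense rank 2.
Remaining distinct values take the next consecutive integers.
Batch X values → pooled ranks: 2.4→2, 3.5→4, 4.6→6, 2.4→2
Rank sum = 2 + 4 + 6 + 2 = 14

14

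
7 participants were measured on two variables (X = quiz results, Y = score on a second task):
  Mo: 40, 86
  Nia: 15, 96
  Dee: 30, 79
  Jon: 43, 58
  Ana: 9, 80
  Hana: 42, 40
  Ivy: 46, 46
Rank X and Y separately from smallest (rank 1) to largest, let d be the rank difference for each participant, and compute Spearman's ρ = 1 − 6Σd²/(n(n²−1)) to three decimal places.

Ranks of variable 1: 4, 2, 3, 6, 1, 5, 7
Ranks of variable 2: 6, 7, 4, 3, 5, 1, 2
d = r₁ − r₂: -2, -5, -1, 3, -4, 4, 5
d²: 4, 25, 1, 9, 16, 16, 25; Σd² = 96
ρ = 1 − 6·96/(7·48) = 1 − 576/336 = -0.714

-0.714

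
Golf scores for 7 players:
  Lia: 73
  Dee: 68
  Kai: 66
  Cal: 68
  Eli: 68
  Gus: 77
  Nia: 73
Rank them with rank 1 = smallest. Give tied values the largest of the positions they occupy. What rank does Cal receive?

Sorted (ascending): 66, 68, 68, 68, 73, 73, 77
The 3 values of 68 occupy positions 2–4 → each gets rank 4.
The 2 values of 73 occupy positions 5–6 → each gets rank 6.
Cal has value 68 → rank 4.

4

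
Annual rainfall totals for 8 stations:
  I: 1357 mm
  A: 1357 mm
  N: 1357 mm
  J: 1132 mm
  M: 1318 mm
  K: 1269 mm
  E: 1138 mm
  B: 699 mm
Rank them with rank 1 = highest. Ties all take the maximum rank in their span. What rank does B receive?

Sorted (descending): 1357, 1357, 1357, 1318, 1269, 1138, 1132, 699
The 3 values of 1357 occupy positions 1–3 → each gets rank 3.
B has value 699 mm → rank 8.

8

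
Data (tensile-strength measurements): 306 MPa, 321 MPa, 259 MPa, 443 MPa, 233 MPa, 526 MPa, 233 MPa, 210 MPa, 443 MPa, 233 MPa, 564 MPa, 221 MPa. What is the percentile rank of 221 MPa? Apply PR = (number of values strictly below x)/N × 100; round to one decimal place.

N = 12.
Strictly below 221: 1. Equal to 221: 1.
PR = 1/12 × 100 = 8.3

8.3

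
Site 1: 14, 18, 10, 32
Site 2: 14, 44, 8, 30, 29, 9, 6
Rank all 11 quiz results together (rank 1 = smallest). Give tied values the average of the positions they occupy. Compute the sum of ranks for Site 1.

26.5

Sorted (ascending): 6, 8, 9, 10, 14, 14, 18, 29, 30, 32, 44
The 2 values of 14 occupy positions 5–6 → average rank (5+6)/2 = 5.5.
Site 1 values → pooled ranks: 14→5.5, 18→7, 10→4, 32→10
Rank sum = 5.5 + 7 + 4 + 10 = 26.5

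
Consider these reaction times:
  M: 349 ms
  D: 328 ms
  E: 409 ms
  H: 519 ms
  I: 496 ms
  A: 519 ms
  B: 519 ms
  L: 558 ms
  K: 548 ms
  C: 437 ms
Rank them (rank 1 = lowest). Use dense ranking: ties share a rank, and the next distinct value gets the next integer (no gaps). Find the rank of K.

Sorted (ascending): 328, 349, 409, 437, 496, 519, 519, 519, 548, 558
The 3 values of 519 share dense rank 6.
Remaining distinct values take the next consecutive integers.
K has value 548 ms → rank 7.

7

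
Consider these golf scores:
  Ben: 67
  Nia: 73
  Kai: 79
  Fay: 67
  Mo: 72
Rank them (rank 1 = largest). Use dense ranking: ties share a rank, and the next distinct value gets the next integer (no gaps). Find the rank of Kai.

Sorted (descending): 79, 73, 72, 67, 67
The 2 values of 67 share dense rank 4.
Remaining distinct values take the next consecutive integers.
Kai has value 79 → rank 1.

1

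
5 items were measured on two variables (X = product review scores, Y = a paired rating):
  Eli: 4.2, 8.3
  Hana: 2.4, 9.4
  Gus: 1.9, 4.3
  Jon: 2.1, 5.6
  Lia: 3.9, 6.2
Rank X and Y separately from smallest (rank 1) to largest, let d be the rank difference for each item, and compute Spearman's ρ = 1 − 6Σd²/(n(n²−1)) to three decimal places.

Ranks of variable 1: 5, 3, 1, 2, 4
Ranks of variable 2: 4, 5, 1, 2, 3
d = r₁ − r₂: 1, -2, 0, 0, 1
d²: 1, 4, 0, 0, 1; Σd² = 6
ρ = 1 − 6·6/(5·24) = 1 − 36/120 = 0.700

0.700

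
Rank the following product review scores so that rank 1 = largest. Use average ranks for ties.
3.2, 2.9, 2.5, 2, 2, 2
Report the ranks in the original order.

1, 2, 3, 5, 5, 5

Sorted (descending): 3.2, 2.9, 2.5, 2, 2, 2
The 3 values of 2 occupy positions 4–6 → average rank 5.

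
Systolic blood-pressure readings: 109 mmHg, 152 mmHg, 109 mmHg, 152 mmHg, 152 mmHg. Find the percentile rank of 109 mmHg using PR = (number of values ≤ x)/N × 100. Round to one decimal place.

N = 5.
Strictly below 109: 0. Equal to 109: 2.
PR = 2/5 × 100 = 40.0

40.0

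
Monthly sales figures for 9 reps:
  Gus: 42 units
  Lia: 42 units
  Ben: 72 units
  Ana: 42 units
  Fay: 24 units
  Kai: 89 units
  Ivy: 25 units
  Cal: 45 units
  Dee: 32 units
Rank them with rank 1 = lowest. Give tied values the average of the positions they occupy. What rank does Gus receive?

5

Sorted (ascending): 24, 25, 32, 42, 42, 42, 45, 72, 89
The 3 values of 42 occupy positions 4–6 → average rank 5.
Gus has value 42 units → rank 5.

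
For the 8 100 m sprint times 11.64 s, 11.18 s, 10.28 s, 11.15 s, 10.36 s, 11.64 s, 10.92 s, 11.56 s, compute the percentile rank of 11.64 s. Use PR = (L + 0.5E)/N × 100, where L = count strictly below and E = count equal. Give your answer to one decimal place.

87.5

N = 8.
Strictly below 11.64: 6. Equal to 11.64: 2.
PR = (6 + 0.5·2)/8 × 100 = 87.5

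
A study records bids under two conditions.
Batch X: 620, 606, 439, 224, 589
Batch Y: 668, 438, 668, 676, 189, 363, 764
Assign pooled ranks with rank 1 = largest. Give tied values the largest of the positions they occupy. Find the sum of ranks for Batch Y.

Sorted (descending): 764, 676, 668, 668, 620, 606, 589, 439, 438, 363, 224, 189
The 2 values of 668 occupy positions 3–4 → each gets rank 4.
Batch Y values → pooled ranks: 668→4, 438→9, 668→4, 676→2, 189→12, 363→10, 764→1
Rank sum = 4 + 9 + 4 + 2 + 12 + 10 + 1 = 42

42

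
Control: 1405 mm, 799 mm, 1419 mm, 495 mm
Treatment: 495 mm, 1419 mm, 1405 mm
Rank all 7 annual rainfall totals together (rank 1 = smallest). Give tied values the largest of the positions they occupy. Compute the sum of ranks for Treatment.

Sorted (ascending): 495, 495, 799, 1405, 1405, 1419, 1419
The 2 values of 495 occupy positions 1–2 → each gets rank 2.
The 2 values of 1405 occupy positions 4–5 → each gets rank 5.
The 2 values of 1419 occupy positions 6–7 → each gets rank 7.
Treatment values → pooled ranks: 495→2, 1419→7, 1405→5
Rank sum = 2 + 7 + 5 = 14

14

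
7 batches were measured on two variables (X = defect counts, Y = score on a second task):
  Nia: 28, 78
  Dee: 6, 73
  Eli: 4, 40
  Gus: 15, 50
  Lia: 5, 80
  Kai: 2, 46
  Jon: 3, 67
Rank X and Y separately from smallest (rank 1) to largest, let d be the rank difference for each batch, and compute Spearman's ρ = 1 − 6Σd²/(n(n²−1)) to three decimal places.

Ranks of variable 1: 7, 5, 3, 6, 4, 1, 2
Ranks of variable 2: 6, 5, 1, 3, 7, 2, 4
d = r₁ − r₂: 1, 0, 2, 3, -3, -1, -2
d²: 1, 0, 4, 9, 9, 1, 4; Σd² = 28
ρ = 1 − 6·28/(7·48) = 1 − 168/336 = 0.500

0.500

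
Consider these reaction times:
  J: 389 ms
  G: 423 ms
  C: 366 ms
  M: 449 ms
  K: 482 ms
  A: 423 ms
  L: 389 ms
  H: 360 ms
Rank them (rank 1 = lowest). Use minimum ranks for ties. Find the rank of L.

3

Sorted (ascending): 360, 366, 389, 389, 423, 423, 449, 482
The 2 values of 389 occupy positions 3–4 → each gets rank 3.
The 2 values of 423 occupy positions 5–6 → each gets rank 5.
L has value 389 ms → rank 3.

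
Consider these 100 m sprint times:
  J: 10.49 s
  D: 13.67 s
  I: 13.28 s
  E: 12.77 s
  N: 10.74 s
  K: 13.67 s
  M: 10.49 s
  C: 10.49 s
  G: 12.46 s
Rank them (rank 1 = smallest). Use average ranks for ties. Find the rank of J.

Sorted (ascending): 10.49, 10.49, 10.49, 10.74, 12.46, 12.77, 13.28, 13.67, 13.67
The 3 values of 10.49 occupy positions 1–3 → average rank 2.
The 2 values of 13.67 occupy positions 8–9 → average rank (8+9)/2 = 8.5.
J has value 10.49 s → rank 2.

2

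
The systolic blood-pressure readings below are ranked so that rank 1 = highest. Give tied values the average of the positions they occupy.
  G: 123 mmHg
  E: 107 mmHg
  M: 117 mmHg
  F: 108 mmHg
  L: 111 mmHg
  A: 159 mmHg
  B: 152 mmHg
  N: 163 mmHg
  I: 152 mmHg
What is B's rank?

3.5

Sorted (descending): 163, 159, 152, 152, 123, 117, 111, 108, 107
The 2 values of 152 occupy positions 3–4 → average rank (3+4)/2 = 3.5.
B has value 152 mmHg → rank 3.5.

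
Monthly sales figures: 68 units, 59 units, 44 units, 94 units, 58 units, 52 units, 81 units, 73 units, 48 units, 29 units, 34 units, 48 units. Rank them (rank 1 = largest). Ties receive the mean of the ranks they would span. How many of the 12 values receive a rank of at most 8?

7

Sorted (descending): 94, 81, 73, 68, 59, 58, 52, 48, 48, 44, 34, 29
The 2 values of 48 occupy positions 8–9 → average rank (8+9)/2 = 8.5.
Ranks ≤ 8: {1, 2, 3, 4, 5, 6, 7} → 7 values.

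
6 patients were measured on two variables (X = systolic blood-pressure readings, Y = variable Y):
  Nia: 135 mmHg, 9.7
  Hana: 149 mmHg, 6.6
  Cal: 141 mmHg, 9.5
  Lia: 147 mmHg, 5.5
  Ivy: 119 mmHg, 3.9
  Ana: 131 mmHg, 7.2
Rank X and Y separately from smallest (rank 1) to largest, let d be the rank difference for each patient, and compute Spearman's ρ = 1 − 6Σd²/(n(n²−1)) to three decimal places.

0.086

Ranks of variable 1: 3, 6, 4, 5, 1, 2
Ranks of variable 2: 6, 3, 5, 2, 1, 4
d = r₁ − r₂: -3, 3, -1, 3, 0, -2
d²: 9, 9, 1, 9, 0, 4; Σd² = 32
ρ = 1 − 6·32/(6·35) = 1 − 192/210 = 0.086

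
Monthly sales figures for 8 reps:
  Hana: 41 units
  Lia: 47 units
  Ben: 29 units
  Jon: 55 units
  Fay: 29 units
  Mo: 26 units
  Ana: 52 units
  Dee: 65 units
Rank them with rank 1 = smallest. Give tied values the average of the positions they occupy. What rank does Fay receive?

2.5

Sorted (ascending): 26, 29, 29, 41, 47, 52, 55, 65
The 2 values of 29 occupy positions 2–3 → average rank (2+3)/2 = 2.5.
Fay has value 29 units → rank 2.5.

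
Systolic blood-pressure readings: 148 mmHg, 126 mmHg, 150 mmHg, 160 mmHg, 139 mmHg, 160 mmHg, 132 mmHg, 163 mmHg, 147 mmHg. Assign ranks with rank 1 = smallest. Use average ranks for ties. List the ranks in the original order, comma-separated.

Sorted (ascending): 126, 132, 139, 147, 148, 150, 160, 160, 163
The 2 values of 160 occupy positions 7–8 → average rank (7+8)/2 = 7.5.

5, 1, 6, 7.5, 3, 7.5, 2, 9, 4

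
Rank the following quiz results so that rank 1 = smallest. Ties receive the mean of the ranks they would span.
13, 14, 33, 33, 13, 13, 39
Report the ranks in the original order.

2, 4, 5.5, 5.5, 2, 2, 7

Sorted (ascending): 13, 13, 13, 14, 33, 33, 39
The 3 values of 13 occupy positions 1–3 → average rank 2.
The 2 values of 33 occupy positions 5–6 → average rank (5+6)/2 = 5.5.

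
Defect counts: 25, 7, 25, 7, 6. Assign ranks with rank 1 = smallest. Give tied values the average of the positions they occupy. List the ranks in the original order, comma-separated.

Sorted (ascending): 6, 7, 7, 25, 25
The 2 values of 7 occupy positions 2–3 → average rank (2+3)/2 = 2.5.
The 2 values of 25 occupy positions 4–5 → average rank (4+5)/2 = 4.5.

4.5, 2.5, 4.5, 2.5, 1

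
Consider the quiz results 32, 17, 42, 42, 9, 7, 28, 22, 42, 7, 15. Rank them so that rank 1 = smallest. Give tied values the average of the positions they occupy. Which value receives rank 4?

Sorted (ascending): 7, 7, 9, 15, 17, 22, 28, 32, 42, 42, 42
The 2 values of 7 occupy positions 1–2 → average rank (1+2)/2 = 1.5.
The 3 values of 42 occupy positions 9–11 → average rank 10.
Rank 4 → value 15.

15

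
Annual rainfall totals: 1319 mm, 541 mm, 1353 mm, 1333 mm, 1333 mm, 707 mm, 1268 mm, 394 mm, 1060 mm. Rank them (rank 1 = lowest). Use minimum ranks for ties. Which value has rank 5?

Sorted (ascending): 394, 541, 707, 1060, 1268, 1319, 1333, 1333, 1353
The 2 values of 1333 occupy positions 7–8 → each gets rank 7.
Rank 5 → value 1268.

1268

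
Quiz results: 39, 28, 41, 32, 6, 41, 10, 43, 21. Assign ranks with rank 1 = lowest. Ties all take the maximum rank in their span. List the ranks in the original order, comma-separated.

6, 4, 8, 5, 1, 8, 2, 9, 3

Sorted (ascending): 6, 10, 21, 28, 32, 39, 41, 41, 43
The 2 values of 41 occupy positions 7–8 → each gets rank 8.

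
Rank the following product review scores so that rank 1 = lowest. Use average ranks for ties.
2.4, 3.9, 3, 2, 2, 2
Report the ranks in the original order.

4, 6, 5, 2, 2, 2

Sorted (ascending): 2, 2, 2, 2.4, 3, 3.9
The 3 values of 2 occupy positions 1–3 → average rank 2.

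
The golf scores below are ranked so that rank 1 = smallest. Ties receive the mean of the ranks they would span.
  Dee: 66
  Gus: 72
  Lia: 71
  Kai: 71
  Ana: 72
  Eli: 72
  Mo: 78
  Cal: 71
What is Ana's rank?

6

Sorted (ascending): 66, 71, 71, 71, 72, 72, 72, 78
The 3 values of 71 occupy positions 2–4 → average rank 3.
The 3 values of 72 occupy positions 5–7 → average rank 6.
Ana has value 72 → rank 6.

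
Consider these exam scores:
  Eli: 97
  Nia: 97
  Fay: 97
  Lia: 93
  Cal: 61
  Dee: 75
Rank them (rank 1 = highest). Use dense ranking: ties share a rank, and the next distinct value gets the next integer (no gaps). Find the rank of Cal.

4

Sorted (descending): 97, 97, 97, 93, 75, 61
The 3 values of 97 share dense rank 1.
Remaining distinct values take the next consecutive integers.
Cal has value 61 → rank 4.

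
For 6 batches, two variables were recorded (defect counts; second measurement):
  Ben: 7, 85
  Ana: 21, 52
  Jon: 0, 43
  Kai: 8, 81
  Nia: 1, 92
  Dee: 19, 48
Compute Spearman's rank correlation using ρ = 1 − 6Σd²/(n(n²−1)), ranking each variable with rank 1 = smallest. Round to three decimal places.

-0.086

Ranks of variable 1: 3, 6, 1, 4, 2, 5
Ranks of variable 2: 5, 3, 1, 4, 6, 2
d = r₁ − r₂: -2, 3, 0, 0, -4, 3
d²: 4, 9, 0, 0, 16, 9; Σd² = 38
ρ = 1 − 6·38/(6·35) = 1 − 228/210 = -0.086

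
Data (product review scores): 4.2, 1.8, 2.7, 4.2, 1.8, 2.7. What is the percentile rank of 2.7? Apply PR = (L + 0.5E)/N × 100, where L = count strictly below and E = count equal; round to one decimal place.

50.0

N = 6.
Strictly below 2.7: 2. Equal to 2.7: 2.
PR = (2 + 0.5·2)/6 × 100 = 50.0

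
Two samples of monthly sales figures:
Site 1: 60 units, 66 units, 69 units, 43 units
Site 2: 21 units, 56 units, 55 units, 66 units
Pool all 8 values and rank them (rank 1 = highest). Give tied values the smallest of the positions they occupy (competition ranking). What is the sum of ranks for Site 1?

Sorted (descending): 69, 66, 66, 60, 56, 55, 43, 21
The 2 values of 66 occupy positions 2–3 → each gets rank 2.
Site 1 values → pooled ranks: 60→4, 66→2, 69→1, 43→7
Rank sum = 4 + 2 + 1 + 7 = 14

14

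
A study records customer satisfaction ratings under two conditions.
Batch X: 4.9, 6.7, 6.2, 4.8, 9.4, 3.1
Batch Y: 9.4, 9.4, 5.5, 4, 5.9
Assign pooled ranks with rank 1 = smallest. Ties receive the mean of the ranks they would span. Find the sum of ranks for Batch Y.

Sorted (ascending): 3.1, 4, 4.8, 4.9, 5.5, 5.9, 6.2, 6.7, 9.4, 9.4, 9.4
The 3 values of 9.4 occupy positions 9–11 → average rank 10.
Batch Y values → pooled ranks: 9.4→10, 9.4→10, 5.5→5, 4→2, 5.9→6
Rank sum = 10 + 10 + 5 + 2 + 6 = 33

33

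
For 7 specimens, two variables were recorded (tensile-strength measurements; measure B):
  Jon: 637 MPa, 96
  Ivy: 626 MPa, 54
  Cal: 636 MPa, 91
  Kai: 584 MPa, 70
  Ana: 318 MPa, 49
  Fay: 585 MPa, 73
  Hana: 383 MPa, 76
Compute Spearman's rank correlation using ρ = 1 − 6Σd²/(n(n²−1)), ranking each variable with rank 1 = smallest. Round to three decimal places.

0.679

Ranks of variable 1: 7, 5, 6, 3, 1, 4, 2
Ranks of variable 2: 7, 2, 6, 3, 1, 4, 5
d = r₁ − r₂: 0, 3, 0, 0, 0, 0, -3
d²: 0, 9, 0, 0, 0, 0, 9; Σd² = 18
ρ = 1 − 6·18/(7·48) = 1 − 108/336 = 0.679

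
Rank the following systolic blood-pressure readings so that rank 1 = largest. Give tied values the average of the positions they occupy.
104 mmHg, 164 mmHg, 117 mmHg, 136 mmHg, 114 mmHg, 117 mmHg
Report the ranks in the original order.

6, 1, 3.5, 2, 5, 3.5

Sorted (descending): 164, 136, 117, 117, 114, 104
The 2 values of 117 occupy positions 3–4 → average rank (3+4)/2 = 3.5.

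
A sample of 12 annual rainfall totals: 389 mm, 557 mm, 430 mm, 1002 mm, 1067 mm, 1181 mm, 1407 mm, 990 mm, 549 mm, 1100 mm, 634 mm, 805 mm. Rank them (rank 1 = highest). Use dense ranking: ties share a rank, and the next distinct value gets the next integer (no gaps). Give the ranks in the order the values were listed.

Sorted (descending): 1407, 1181, 1100, 1067, 1002, 990, 805, 634, 557, 549, 430, 389
No ties — each value takes its position as its rank.

12, 9, 11, 5, 4, 2, 1, 6, 10, 3, 8, 7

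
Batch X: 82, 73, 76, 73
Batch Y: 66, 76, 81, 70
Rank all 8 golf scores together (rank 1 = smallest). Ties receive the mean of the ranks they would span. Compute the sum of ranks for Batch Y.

15.5

Sorted (ascending): 66, 70, 73, 73, 76, 76, 81, 82
The 2 values of 73 occupy positions 3–4 → average rank (3+4)/2 = 3.5.
The 2 values of 76 occupy positions 5–6 → average rank (5+6)/2 = 5.5.
Batch Y values → pooled ranks: 66→1, 76→5.5, 81→7, 70→2
Rank sum = 1 + 5.5 + 7 + 2 = 15.5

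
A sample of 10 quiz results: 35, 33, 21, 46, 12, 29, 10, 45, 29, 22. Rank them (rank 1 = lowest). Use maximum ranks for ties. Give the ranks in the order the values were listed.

8, 7, 3, 10, 2, 6, 1, 9, 6, 4

Sorted (ascending): 10, 12, 21, 22, 29, 29, 33, 35, 45, 46
The 2 values of 29 occupy positions 5–6 → each gets rank 6.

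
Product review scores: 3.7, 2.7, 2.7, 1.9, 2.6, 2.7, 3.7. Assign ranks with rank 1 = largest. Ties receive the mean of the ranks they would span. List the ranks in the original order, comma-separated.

Sorted (descending): 3.7, 3.7, 2.7, 2.7, 2.7, 2.6, 1.9
The 2 values of 3.7 occupy positions 1–2 → average rank (1+2)/2 = 1.5.
The 3 values of 2.7 occupy positions 3–5 → average rank 4.

1.5, 4, 4, 7, 6, 4, 1.5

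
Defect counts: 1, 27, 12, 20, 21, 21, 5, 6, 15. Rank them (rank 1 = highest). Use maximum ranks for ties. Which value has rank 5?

Sorted (descending): 27, 21, 21, 20, 15, 12, 6, 5, 1
The 2 values of 21 occupy positions 2–3 → each gets rank 3.
Rank 5 → value 15.

15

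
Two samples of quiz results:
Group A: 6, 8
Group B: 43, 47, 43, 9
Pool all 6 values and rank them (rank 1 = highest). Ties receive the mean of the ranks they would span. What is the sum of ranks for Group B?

10

Sorted (descending): 47, 43, 43, 9, 8, 6
The 2 values of 43 occupy positions 2–3 → average rank (2+3)/2 = 2.5.
Group B values → pooled ranks: 43→2.5, 47→1, 43→2.5, 9→4
Rank sum = 2.5 + 1 + 2.5 + 4 = 10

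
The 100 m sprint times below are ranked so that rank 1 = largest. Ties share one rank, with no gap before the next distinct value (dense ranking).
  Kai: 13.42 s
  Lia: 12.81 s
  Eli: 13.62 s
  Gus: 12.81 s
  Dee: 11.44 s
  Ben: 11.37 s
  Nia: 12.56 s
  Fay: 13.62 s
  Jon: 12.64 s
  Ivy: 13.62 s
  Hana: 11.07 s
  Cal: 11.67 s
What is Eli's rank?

1

Sorted (descending): 13.62, 13.62, 13.62, 13.42, 12.81, 12.81, 12.64, 12.56, 11.67, 11.44, 11.37, 11.07
The 3 values of 13.62 share dense rank 1.
The 2 values of 12.81 share dense rank 3.
Remaining distinct values take the next consecutive integers.
Eli has value 13.62 s → rank 1.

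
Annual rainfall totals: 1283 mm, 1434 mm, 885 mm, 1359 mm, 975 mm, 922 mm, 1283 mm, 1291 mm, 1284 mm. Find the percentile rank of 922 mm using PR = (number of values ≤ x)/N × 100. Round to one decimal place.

N = 9.
Strictly below 922: 1. Equal to 922: 1.
PR = 2/9 × 100 = 22.2

22.2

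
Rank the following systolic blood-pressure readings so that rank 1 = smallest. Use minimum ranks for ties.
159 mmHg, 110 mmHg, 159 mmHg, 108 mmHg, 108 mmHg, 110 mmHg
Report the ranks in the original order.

5, 3, 5, 1, 1, 3

Sorted (ascending): 108, 108, 110, 110, 159, 159
The 2 values of 108 occupy positions 1–2 → each gets rank 1.
The 2 values of 110 occupy positions 3–4 → each gets rank 3.
The 2 values of 159 occupy positions 5–6 → each gets rank 5.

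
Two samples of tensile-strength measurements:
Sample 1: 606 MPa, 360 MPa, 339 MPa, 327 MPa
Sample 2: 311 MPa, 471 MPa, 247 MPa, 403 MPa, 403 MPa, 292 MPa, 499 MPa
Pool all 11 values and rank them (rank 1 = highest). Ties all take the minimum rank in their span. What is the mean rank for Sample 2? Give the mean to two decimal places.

6.14

Sorted (descending): 606, 499, 471, 403, 403, 360, 339, 327, 311, 292, 247
The 2 values of 403 occupy positions 4–5 → each gets rank 4.
Sample 2 values → pooled ranks: 311→9, 471→3, 247→11, 403→4, 403→4, 292→10, 499→2
Mean rank = (9 + 3 + 11 + 4 + 4 + 10 + 2) / 7 = 6.14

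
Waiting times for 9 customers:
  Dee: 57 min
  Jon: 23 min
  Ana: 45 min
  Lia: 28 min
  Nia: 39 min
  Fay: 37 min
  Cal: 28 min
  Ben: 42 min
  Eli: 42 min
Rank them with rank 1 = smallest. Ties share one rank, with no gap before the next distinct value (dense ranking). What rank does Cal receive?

2

Sorted (ascending): 23, 28, 28, 37, 39, 42, 42, 45, 57
The 2 values of 28 share dense rank 2.
The 2 values of 42 share dense rank 5.
Remaining distinct values take the next consecutive integers.
Cal has value 28 min → rank 2.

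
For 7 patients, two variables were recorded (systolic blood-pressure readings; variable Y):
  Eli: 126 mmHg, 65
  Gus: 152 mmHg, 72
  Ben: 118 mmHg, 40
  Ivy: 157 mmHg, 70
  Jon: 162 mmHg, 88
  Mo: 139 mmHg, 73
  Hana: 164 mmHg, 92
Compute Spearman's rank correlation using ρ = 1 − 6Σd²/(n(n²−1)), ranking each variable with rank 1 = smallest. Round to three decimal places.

Ranks of variable 1: 2, 4, 1, 5, 6, 3, 7
Ranks of variable 2: 2, 4, 1, 3, 6, 5, 7
d = r₁ − r₂: 0, 0, 0, 2, 0, -2, 0
d²: 0, 0, 0, 4, 0, 4, 0; Σd² = 8
ρ = 1 − 6·8/(7·48) = 1 − 48/336 = 0.857

0.857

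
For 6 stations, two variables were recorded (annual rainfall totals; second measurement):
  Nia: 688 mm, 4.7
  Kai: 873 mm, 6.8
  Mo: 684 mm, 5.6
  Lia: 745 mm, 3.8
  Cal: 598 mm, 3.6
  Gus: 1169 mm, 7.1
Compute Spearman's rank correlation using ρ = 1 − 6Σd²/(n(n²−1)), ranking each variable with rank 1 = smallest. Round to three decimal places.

Ranks of variable 1: 3, 5, 2, 4, 1, 6
Ranks of variable 2: 3, 5, 4, 2, 1, 6
d = r₁ − r₂: 0, 0, -2, 2, 0, 0
d²: 0, 0, 4, 4, 0, 0; Σd² = 8
ρ = 1 − 6·8/(6·35) = 1 − 48/210 = 0.771

0.771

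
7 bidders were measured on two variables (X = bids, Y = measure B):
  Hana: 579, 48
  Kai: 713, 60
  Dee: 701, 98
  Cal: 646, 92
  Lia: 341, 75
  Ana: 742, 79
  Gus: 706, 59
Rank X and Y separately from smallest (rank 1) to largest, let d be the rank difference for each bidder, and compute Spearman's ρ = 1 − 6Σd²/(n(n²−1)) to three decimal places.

Ranks of variable 1: 2, 6, 4, 3, 1, 7, 5
Ranks of variable 2: 1, 3, 7, 6, 4, 5, 2
d = r₁ − r₂: 1, 3, -3, -3, -3, 2, 3
d²: 1, 9, 9, 9, 9, 4, 9; Σd² = 50
ρ = 1 − 6·50/(7·48) = 1 − 300/336 = 0.107

0.107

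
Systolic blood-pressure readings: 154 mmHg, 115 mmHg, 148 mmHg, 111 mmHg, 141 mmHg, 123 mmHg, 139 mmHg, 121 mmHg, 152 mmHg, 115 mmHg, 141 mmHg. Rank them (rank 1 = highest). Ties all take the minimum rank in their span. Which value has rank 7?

Sorted (descending): 154, 152, 148, 141, 141, 139, 123, 121, 115, 115, 111
The 2 values of 141 occupy positions 4–5 → each gets rank 4.
The 2 values of 115 occupy positions 9–10 → each gets rank 9.
Rank 7 → value 123.

123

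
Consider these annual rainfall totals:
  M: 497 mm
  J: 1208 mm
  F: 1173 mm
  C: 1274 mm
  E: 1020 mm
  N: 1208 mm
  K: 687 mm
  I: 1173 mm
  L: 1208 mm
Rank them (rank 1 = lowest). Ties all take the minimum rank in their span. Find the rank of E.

3

Sorted (ascending): 497, 687, 1020, 1173, 1173, 1208, 1208, 1208, 1274
The 2 values of 1173 occupy positions 4–5 → each gets rank 4.
The 3 values of 1208 occupy positions 6–8 → each gets rank 6.
E has value 1020 mm → rank 3.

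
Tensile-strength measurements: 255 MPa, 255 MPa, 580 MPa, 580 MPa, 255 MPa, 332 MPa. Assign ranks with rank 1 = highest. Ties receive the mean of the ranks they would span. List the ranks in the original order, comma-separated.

Sorted (descending): 580, 580, 332, 255, 255, 255
The 2 values of 580 occupy positions 1–2 → average rank (1+2)/2 = 1.5.
The 3 values of 255 occupy positions 4–6 → average rank 5.

5, 5, 1.5, 1.5, 5, 3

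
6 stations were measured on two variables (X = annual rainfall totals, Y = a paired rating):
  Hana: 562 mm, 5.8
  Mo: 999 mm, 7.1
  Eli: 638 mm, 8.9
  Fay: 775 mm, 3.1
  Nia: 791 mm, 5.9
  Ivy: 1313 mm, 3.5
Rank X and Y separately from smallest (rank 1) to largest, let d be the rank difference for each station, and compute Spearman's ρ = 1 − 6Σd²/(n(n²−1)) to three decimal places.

-0.143

Ranks of variable 1: 1, 5, 2, 3, 4, 6
Ranks of variable 2: 3, 5, 6, 1, 4, 2
d = r₁ − r₂: -2, 0, -4, 2, 0, 4
d²: 4, 0, 16, 4, 0, 16; Σd² = 40
ρ = 1 − 6·40/(6·35) = 1 − 240/210 = -0.143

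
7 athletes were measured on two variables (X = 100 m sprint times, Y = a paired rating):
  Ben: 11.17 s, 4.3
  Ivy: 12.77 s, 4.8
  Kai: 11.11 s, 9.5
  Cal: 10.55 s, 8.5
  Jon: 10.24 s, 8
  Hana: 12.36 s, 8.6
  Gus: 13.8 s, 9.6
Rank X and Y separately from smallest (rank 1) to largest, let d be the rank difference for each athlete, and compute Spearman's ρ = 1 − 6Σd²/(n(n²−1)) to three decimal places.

0.250

Ranks of variable 1: 4, 6, 3, 2, 1, 5, 7
Ranks of variable 2: 1, 2, 6, 4, 3, 5, 7
d = r₁ − r₂: 3, 4, -3, -2, -2, 0, 0
d²: 9, 16, 9, 4, 4, 0, 0; Σd² = 42
ρ = 1 − 6·42/(7·48) = 1 − 252/336 = 0.250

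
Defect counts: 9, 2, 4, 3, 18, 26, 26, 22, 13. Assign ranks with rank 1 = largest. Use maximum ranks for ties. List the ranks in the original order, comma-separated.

Sorted (descending): 26, 26, 22, 18, 13, 9, 4, 3, 2
The 2 values of 26 occupy positions 1–2 → each gets rank 2.

6, 9, 7, 8, 4, 2, 2, 3, 5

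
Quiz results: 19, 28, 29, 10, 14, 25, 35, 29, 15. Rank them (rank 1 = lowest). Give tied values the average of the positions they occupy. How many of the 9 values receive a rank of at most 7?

6

Sorted (ascending): 10, 14, 15, 19, 25, 28, 29, 29, 35
The 2 values of 29 occupy positions 7–8 → average rank (7+8)/2 = 7.5.
Ranks ≤ 7: {1, 2, 3, 4, 5, 6} → 6 values.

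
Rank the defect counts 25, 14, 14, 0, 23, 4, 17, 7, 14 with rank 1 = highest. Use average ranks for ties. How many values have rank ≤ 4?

Sorted (descending): 25, 23, 17, 14, 14, 14, 7, 4, 0
The 3 values of 14 occupy positions 4–6 → average rank 5.
Ranks ≤ 4: {1, 2, 3} → 3 values.

3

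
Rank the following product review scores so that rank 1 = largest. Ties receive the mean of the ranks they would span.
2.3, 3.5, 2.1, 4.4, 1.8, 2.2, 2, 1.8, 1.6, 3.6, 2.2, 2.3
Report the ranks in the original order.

4.5, 3, 8, 1, 10.5, 6.5, 9, 10.5, 12, 2, 6.5, 4.5

Sorted (descending): 4.4, 3.6, 3.5, 2.3, 2.3, 2.2, 2.2, 2.1, 2, 1.8, 1.8, 1.6
The 2 values of 2.3 occupy positions 4–5 → average rank (4+5)/2 = 4.5.
The 2 values of 2.2 occupy positions 6–7 → average rank (6+7)/2 = 6.5.
The 2 values of 1.8 occupy positions 10–11 → average rank (10+11)/2 = 10.5.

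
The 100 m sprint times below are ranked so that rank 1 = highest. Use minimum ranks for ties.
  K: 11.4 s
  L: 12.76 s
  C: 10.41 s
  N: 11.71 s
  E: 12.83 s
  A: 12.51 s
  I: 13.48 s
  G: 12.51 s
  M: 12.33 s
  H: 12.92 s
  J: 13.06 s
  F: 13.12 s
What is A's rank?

Sorted (descending): 13.48, 13.12, 13.06, 12.92, 12.83, 12.76, 12.51, 12.51, 12.33, 11.71, 11.4, 10.41
The 2 values of 12.51 occupy positions 7–8 → each gets rank 7.
A has value 12.51 s → rank 7.

7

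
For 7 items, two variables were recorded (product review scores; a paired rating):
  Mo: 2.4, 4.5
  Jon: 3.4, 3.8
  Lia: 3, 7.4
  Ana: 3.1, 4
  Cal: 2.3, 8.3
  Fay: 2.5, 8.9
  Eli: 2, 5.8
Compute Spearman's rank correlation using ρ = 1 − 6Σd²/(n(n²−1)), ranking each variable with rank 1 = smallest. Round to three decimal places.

Ranks of variable 1: 3, 7, 5, 6, 2, 4, 1
Ranks of variable 2: 3, 1, 5, 2, 6, 7, 4
d = r₁ − r₂: 0, 6, 0, 4, -4, -3, -3
d²: 0, 36, 0, 16, 16, 9, 9; Σd² = 86
ρ = 1 − 6·86/(7·48) = 1 − 516/336 = -0.536

-0.536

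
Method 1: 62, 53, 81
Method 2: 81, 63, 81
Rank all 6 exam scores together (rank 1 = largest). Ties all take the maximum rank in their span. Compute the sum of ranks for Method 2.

10

Sorted (descending): 81, 81, 81, 63, 62, 53
The 3 values of 81 occupy positions 1–3 → each gets rank 3.
Method 2 values → pooled ranks: 81→3, 63→4, 81→3
Rank sum = 3 + 4 + 3 = 10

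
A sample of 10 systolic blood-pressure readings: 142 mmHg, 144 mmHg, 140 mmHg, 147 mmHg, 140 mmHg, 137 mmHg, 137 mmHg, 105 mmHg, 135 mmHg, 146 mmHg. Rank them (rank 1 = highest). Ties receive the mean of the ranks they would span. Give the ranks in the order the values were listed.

Sorted (descending): 147, 146, 144, 142, 140, 140, 137, 137, 135, 105
The 2 values of 140 occupy positions 5–6 → average rank (5+6)/2 = 5.5.
The 2 values of 137 occupy positions 7–8 → average rank (7+8)/2 = 7.5.

4, 3, 5.5, 1, 5.5, 7.5, 7.5, 10, 9, 2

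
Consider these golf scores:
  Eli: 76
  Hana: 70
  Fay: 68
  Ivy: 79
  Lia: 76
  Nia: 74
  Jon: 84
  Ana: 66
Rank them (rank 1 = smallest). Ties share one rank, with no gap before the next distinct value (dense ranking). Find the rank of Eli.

5

Sorted (ascending): 66, 68, 70, 74, 76, 76, 79, 84
The 2 values of 76 share dense rank 5.
Remaining distinct values take the next consecutive integers.
Eli has value 76 → rank 5.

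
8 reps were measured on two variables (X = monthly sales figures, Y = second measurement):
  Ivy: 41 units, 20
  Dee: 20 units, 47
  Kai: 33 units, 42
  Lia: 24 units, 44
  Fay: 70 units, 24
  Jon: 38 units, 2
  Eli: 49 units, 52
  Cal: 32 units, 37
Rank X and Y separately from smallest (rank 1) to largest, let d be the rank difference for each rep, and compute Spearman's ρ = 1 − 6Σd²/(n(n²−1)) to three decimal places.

-0.333

Ranks of variable 1: 6, 1, 4, 2, 8, 5, 7, 3
Ranks of variable 2: 2, 7, 5, 6, 3, 1, 8, 4
d = r₁ − r₂: 4, -6, -1, -4, 5, 4, -1, -1
d²: 16, 36, 1, 16, 25, 16, 1, 1; Σd² = 112
ρ = 1 − 6·112/(8·63) = 1 − 672/504 = -0.333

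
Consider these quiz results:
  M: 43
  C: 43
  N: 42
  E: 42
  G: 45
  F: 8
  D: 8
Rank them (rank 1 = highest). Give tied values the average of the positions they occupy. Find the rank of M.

2.5

Sorted (descending): 45, 43, 43, 42, 42, 8, 8
The 2 values of 43 occupy positions 2–3 → average rank (2+3)/2 = 2.5.
The 2 values of 42 occupy positions 4–5 → average rank (4+5)/2 = 4.5.
The 2 values of 8 occupy positions 6–7 → average rank (6+7)/2 = 6.5.
M has value 43 → rank 2.5.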